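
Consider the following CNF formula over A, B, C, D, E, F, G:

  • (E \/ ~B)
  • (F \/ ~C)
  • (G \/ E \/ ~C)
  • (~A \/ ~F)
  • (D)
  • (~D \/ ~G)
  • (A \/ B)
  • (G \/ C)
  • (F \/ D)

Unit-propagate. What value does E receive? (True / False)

(D) is a unit clause: D = True.
From (~D \/ ~G) and D = True: G = False.
In (C \/ G), G is now false; C must hold, so C = True.
From (~C \/ F) and C = True: F = True.
In (G \/ ~C \/ E), ~C, G are now false; E must hold, so E = True.

True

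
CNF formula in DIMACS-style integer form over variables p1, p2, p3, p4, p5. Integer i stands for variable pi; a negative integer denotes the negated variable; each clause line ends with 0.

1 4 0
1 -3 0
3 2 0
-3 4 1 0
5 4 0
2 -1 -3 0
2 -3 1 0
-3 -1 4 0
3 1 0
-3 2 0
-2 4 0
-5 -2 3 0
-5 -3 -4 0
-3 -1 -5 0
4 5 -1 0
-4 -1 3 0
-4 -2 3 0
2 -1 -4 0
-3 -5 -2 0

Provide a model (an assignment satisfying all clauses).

Set p1 = True and propagate.
Try p2 = True.
  then p4 is forced to True.
  then p3 is forced to True.
  then p5 is forced to False.

p1 = T  p2 = T  p3 = T  p4 = T  p5 = F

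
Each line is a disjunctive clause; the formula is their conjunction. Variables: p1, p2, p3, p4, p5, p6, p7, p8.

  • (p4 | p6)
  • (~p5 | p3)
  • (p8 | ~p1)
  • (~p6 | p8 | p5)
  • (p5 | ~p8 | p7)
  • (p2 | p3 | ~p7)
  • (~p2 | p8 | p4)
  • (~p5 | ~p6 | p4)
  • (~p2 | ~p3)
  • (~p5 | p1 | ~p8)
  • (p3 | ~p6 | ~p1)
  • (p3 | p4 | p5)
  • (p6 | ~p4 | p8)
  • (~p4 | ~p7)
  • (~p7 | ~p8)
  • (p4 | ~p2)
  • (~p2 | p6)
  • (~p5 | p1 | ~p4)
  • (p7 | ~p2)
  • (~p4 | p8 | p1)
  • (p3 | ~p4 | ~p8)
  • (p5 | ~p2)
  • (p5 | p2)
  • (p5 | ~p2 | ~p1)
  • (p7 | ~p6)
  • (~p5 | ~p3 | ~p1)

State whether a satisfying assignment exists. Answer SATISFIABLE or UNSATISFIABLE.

UNSATISFIABLE

p5 = True:
  propagation gives p3=True, p2=False, p1=False, p8=False; an empty clause results — contradiction.
p5 = False:
  propagation gives p2=False; an empty clause results — contradiction.
Every branch closes, so no satisfying assignment exists.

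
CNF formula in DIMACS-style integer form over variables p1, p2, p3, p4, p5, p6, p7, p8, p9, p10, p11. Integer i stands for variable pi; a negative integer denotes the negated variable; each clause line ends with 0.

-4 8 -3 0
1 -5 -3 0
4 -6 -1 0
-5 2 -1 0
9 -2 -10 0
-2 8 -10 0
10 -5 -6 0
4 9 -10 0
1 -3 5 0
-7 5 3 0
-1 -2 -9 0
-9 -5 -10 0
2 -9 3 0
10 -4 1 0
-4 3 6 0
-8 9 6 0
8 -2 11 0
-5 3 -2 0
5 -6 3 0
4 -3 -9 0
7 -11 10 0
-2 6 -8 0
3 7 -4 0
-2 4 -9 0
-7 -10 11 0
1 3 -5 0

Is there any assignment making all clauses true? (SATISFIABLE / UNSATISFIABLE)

SATISFIABLE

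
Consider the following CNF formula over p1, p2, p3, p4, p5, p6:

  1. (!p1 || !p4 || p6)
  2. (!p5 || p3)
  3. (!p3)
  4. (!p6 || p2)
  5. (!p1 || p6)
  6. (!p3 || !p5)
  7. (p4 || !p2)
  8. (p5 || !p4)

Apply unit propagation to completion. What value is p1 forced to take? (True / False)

(!p3) stands alone — p3 = False.
In (p3 || !p5), p3 is now false; !p5 must hold, so p5 = False.
In (!p4 || p5), p5 is now false; !p4 must hold, so p4 = False.
In (!p2 || p4), p4 is now false; !p2 must hold, so p2 = False.
(!p6 || p2): since p2 = False, the clause reduces to (!p6). p6 = False.
(!p1 || p6): since p6 = False, the clause reduces to (!p1). p1 = False.

False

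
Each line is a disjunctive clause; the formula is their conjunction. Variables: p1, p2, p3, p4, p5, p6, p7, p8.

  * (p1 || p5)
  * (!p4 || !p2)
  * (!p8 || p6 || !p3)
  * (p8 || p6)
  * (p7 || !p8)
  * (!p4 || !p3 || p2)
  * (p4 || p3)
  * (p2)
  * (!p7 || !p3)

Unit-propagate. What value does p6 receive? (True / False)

True

(p2) stands alone — p2 = True.
(!p4 || !p2) with p2 = True leaves only !p4, so p4 = False.
From (p3 || p4) and p4 = False: p3 = True.
(!p3 || !p7): since p3 = True, the clause reduces to (!p7). p7 = False.
From (!p8 || p7) and p7 = False: p8 = False.
(p8 || p6): since p8 = False, the clause reduces to (p6). p6 = True.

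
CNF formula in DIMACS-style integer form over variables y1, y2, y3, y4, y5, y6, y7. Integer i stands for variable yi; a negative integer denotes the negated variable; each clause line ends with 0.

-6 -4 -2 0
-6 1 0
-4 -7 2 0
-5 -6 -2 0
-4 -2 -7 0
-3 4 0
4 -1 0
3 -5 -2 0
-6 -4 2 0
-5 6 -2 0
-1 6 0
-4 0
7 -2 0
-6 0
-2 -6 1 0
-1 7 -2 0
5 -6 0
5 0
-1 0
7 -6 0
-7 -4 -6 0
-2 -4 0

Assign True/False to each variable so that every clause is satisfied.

y1=F, y2=F, y3=F, y4=F, y5=T, y6=F, y7=F

The clause (!y4) is unit: y4 must be False.
The clause (!y3) is unit: y3 must be False.
(!y1) is a unit clause, so y1 = False.
Unit propagation: (!y6) forces y6 = False.
Unit propagation: (y5) forces y5 = True.
Unit propagation: (!y2) forces y2 = False.
y7 is now unconstrained; take y7 = False.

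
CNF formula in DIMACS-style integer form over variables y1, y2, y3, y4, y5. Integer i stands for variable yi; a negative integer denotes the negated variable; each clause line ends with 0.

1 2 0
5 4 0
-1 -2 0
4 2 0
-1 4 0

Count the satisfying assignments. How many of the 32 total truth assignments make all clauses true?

Split on y1, then y2.
  y1=T, y2=T: a clause becomes empty — 0.
  y1=T, y2=F: remaining (y3,y4,y5) ∈ {(F,T,F); (F,T,T); (T,T,F); (T,T,T)} — 4.
  y1=F, y2=T: y3 free; 3 ways for (y4,y5) × 2^1 = 6.
  y1=F, y2=F: a clause becomes empty — 0.
Total: 0 + 4 + 6 + 0 = 10.

10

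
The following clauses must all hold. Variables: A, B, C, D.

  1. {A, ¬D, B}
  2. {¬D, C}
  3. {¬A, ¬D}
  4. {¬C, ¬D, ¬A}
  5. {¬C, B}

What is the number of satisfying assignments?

7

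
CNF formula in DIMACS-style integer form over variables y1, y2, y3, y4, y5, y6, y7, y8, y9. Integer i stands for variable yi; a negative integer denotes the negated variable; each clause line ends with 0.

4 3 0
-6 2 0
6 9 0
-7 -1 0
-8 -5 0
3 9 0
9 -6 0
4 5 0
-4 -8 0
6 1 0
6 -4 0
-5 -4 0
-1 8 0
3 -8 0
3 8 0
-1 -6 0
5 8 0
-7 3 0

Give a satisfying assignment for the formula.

y1=False, y2=True, y3=True, y4=False, y5=True, y6=True, y7=False, y8=False, y9=True

Pure literal: y2 appears only positively; assign y2 = True.
Pure literal: y3 appears only positively; assign y3 = True.
Try y1 = False.
  then y6 is forced to True.
  then y9 is forced to True.
Set y4 = False and propagate.
  then y5 is forced to True.
  then y8 is forced to False.
y7 is now unconstrained; take y7 = False.
Every clause has at least one true literal under this assignment.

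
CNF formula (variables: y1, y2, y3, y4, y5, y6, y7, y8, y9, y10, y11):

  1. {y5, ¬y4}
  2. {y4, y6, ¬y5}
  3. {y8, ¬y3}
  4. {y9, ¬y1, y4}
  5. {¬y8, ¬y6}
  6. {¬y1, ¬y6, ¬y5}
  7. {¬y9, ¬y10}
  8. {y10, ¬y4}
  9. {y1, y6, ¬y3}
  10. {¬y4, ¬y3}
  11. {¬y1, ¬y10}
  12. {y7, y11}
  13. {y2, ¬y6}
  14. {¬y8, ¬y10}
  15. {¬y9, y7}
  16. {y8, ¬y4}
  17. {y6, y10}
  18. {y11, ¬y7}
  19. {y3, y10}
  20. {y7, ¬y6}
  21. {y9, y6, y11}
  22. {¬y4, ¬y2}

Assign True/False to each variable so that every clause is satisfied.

y1 = False, y2 = True, y3 = False, y4 = False, y5 = False, y6 = False, y7 = True, y8 = False, y9 = False, y10 = True, y11 = True

y11 occurs only positively in the remaining clauses — set y11 = True.
Try y1 = False.
Branch on y2: take y2 = True.
  then y4 is forced to False.
For the remaining variables, y3 = False, y5 = False, y6 = False, y7 = True, y8 = False, y9 = False, y10 = True works.
Every clause has at least one true literal under this assignment.
Check each clause:
  1. {y5, ¬y4} — ¬y4 is true.
  2. {y4, y6, ¬y5} — ¬y5 is true.
  3. {¬y3, y8} — ¬y3 is true.
  4. {¬y1, y4, y9} — ¬y1 is true.
  5. {¬y6, ¬y8} — ¬y8 is true.
  6. {¬y6, ¬y1, ¬y5} — ¬y6 is true.
  7. {¬y9, ¬y10} — ¬y9 is true.
  8. {¬y4, y10} — y10 is true.
  9. {y1, ¬y3, y6} — ¬y3 is true.
  10. {¬y4, ¬y3} — ¬y4 is true.
  11. {¬y10, ¬y1} — ¬y1 is true.
  12. {y11, y7} — y11 is true.
  13. {y2, ¬y6} — ¬y6 is true.
  14. {¬y8, ¬y10} — ¬y8 is true.
  15. {¬y9, y7} — ¬y9 is true.
  16. {¬y4, y8} — ¬y4 is true.
  17. {y6, y10} — y10 is true.
  18. {¬y7, y11} — y11 is true.
  19. {y10, y3} — y10 is true.
  20. {y7, ¬y6} — ¬y6 is true.
  21. {y11, y9, y6} — y11 is true.
  22. {¬y2, ¬y4} — ¬y4 is true.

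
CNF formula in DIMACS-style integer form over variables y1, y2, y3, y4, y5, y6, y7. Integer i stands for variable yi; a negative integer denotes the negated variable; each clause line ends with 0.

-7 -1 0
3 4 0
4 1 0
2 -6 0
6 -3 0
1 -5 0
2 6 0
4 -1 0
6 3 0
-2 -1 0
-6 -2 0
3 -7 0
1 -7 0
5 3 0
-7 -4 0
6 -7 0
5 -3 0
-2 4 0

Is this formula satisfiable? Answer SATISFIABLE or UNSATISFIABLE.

y1 = True:
  propagation gives y7=False, y4=True, y2=False, y6=False; an empty clause results — contradiction.
y1 = False:
  propagation gives y4=True, y5=False, y7=False, y3=True; an empty clause results — contradiction.
Every branch closes, so no satisfying assignment exists.

UNSATISFIABLE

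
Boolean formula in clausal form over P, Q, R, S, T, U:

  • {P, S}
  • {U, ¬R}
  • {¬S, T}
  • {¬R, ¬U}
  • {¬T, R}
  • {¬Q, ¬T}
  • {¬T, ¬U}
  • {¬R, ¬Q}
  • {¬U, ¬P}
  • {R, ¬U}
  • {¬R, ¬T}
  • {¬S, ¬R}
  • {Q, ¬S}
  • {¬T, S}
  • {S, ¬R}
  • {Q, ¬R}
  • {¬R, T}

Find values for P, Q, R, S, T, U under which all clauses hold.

P=1  Q=1  R=0  S=0  T=0  U=0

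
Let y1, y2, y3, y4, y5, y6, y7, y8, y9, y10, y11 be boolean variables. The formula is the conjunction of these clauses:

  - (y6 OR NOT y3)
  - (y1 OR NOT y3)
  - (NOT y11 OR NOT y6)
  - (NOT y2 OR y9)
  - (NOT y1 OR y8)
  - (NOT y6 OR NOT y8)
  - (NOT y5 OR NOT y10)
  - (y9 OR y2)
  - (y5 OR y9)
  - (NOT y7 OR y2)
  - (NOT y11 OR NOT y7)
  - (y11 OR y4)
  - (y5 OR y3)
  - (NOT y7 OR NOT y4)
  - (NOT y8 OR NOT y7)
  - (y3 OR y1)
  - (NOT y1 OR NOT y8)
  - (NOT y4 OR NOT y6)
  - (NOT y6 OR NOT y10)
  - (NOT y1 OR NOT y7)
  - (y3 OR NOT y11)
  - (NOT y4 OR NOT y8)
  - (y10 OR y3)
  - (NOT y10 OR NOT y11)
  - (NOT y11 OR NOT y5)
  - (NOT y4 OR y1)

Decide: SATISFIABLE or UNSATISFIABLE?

y1 = True:
  propagation gives y8=True; an empty clause results — contradiction.
y1 = False:
  propagation gives y3=False; an empty clause results — contradiction.
Every branch closes, so no satisfying assignment exists.

UNSATISFIABLE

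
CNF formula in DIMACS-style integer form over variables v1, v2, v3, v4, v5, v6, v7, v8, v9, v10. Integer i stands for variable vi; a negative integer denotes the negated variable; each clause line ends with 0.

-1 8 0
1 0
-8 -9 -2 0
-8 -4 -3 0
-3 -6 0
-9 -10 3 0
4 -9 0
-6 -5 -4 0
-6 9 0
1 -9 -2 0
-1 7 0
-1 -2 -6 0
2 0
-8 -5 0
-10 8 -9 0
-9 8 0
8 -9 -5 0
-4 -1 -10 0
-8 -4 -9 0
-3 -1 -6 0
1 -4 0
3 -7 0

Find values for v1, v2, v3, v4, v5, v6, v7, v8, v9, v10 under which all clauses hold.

(v1) is a unit clause, so v1 = True.
(v8) is a unit clause, so v8 = True.
Unit propagation: (v7) forces v7 = True.
(v2) is a unit clause, so v2 = True.
(¬v9) is a unit clause, so v9 = False.
(¬v6) is a unit clause, so v6 = False.
(¬v5) is a unit clause, so v5 = False.
The clause (v3) is unit: v3 must be True.
Unit propagation: (¬v4) forces v4 = False.
v10 is now unconstrained; take v10 = True.
Check each clause:
  1. {¬v1, v8} — v8 is true.
  2. {v1} — v1 is true.
  3. {¬v8, ¬v2, ¬v9} — ¬v9 is true.
  4. {¬v4, ¬v8, ¬v3} — ¬v4 is true.
  5. {¬v3, ¬v6} — ¬v6 is true.
  6. {¬v9, v3, ¬v10} — v3 is true.
  7. {¬v9, v4} — ¬v9 is true.
  8. {¬v6, ¬v4, ¬v5} — ¬v6 is true.
  9. {¬v6, v9} — ¬v6 is true.
  10. {¬v2, ¬v9, v1} — v1 is true.
  11. {¬v1, v7} — v7 is true.
  12. {¬v1, ¬v6, ¬v2} — ¬v6 is true.
  13. {v2} — v2 is true.
  14. {¬v5, ¬v8} — ¬v5 is true.
  15. {v8, ¬v9, ¬v10} — v8 is true.
  16. {¬v9, v8} — v8 is true.
  17. {¬v5, v8, ¬v9} — v8 is true.
  18. {¬v1, ¬v4, ¬v10} — ¬v4 is true.
  19. {¬v8, ¬v4, ¬v9} — ¬v4 is true.
  20. {¬v3, ¬v6, ¬v1} — ¬v6 is true.
  21. {v1, ¬v4} — v1 is true.
  22. {¬v7, v3} — v3 is true.

v1=T, v2=T, v3=T, v4=F, v5=F, v6=F, v7=T, v8=T, v9=F, v10=T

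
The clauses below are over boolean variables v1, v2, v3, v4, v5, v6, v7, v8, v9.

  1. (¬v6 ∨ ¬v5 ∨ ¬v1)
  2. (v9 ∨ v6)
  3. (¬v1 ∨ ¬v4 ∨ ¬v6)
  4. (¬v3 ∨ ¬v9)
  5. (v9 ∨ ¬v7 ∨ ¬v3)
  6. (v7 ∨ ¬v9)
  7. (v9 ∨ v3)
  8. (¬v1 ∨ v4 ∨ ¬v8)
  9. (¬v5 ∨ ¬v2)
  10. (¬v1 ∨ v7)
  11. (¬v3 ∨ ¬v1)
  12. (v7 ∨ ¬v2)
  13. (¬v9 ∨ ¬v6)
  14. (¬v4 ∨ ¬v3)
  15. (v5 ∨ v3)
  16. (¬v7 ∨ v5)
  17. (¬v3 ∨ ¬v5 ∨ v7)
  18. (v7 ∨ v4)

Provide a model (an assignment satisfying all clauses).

v1=0, v2=0, v3=0, v4=1, v5=1, v6=0, v7=1, v8=0, v9=1

Check each clause:
  1. (¬v1 ∨ ¬v6 ∨ ¬v5) — ¬v6 is true.
  2. (v9 ∨ v6) — v9 is true.
  3. (¬v1 ∨ ¬v4 ∨ ¬v6) — ¬v6 is true.
  4. (¬v9 ∨ ¬v3) — ¬v3 is true.
  5. (¬v3 ∨ ¬v7 ∨ v9) — ¬v3 is true.
  6. (¬v9 ∨ v7) — v7 is true.
  7. (v3 ∨ v9) — v9 is true.
  8. (¬v1 ∨ v4 ∨ ¬v8) — ¬v8 is true.
  9. (¬v5 ∨ ¬v2) — ¬v2 is true.
  10. (v7 ∨ ¬v1) — ¬v1 is true.
  11. (¬v1 ∨ ¬v3) — ¬v3 is true.
  12. (v7 ∨ ¬v2) — ¬v2 is true.
  13. (¬v6 ∨ ¬v9) — ¬v6 is true.
  14. (¬v4 ∨ ¬v3) — ¬v3 is true.
  15. (v3 ∨ v5) — v5 is true.
  16. (v5 ∨ ¬v7) — v5 is true.
  17. (v7 ∨ ¬v5 ∨ ¬v3) — ¬v3 is true.
  18. (v7 ∨ v4) — v4 is true.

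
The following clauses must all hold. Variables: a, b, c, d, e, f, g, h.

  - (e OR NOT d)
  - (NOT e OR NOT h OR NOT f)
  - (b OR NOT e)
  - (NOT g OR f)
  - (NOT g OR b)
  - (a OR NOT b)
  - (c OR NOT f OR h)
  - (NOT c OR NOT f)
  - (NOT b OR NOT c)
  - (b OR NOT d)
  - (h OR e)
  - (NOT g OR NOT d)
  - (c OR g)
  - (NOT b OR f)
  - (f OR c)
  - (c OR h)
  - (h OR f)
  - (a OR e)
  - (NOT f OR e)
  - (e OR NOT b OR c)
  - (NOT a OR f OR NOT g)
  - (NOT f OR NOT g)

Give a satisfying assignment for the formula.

a=True, b=False, c=True, d=False, e=False, f=False, g=False, h=True

d occurs only negated in the remaining clauses — set d = False.
Try a = True.
For the remaining variables, b = False, c = True, e = False, f = False, g = False, h = True works.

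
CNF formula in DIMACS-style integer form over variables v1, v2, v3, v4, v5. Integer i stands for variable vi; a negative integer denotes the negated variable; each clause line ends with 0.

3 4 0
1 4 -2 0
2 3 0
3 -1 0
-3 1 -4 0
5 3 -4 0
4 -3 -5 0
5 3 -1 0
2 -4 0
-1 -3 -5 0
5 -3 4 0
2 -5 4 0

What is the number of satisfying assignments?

The models are:
  v1=F v2=T v3=F v4=T v5=T
  v1=T v2=T v3=T v4=T v5=F
Count: 2.

2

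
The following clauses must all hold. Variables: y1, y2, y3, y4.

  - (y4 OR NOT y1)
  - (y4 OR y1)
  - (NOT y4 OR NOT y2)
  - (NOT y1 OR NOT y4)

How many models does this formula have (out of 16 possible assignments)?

The models are:
  y1=F y2=F y3=F y4=T
  y1=F y2=F y3=T y4=T
That's 2 in total.

2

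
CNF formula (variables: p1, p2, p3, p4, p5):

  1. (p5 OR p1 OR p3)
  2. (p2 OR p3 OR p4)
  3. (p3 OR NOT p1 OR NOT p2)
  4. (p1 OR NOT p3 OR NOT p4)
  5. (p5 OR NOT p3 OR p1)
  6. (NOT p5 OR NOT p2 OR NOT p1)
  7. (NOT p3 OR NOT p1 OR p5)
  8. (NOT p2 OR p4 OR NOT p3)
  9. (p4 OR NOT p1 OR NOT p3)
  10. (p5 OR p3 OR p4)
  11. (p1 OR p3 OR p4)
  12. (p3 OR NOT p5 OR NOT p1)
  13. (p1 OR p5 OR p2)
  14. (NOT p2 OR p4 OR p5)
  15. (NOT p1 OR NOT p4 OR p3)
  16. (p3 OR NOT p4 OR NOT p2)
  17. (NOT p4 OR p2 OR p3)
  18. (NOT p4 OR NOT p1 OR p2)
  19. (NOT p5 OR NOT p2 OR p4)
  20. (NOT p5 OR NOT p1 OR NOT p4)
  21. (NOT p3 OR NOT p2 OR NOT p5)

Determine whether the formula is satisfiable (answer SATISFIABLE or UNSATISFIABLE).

Try p1 = False.
Branch on p2: take p2 = False.
  then p5 is forced to True.
Set p3 = True and propagate.
  then p4 is forced to False.
So p1=F, p2=F, p3=T, p4=F, p5=T is a satisfying assignment.

SATISFIABLE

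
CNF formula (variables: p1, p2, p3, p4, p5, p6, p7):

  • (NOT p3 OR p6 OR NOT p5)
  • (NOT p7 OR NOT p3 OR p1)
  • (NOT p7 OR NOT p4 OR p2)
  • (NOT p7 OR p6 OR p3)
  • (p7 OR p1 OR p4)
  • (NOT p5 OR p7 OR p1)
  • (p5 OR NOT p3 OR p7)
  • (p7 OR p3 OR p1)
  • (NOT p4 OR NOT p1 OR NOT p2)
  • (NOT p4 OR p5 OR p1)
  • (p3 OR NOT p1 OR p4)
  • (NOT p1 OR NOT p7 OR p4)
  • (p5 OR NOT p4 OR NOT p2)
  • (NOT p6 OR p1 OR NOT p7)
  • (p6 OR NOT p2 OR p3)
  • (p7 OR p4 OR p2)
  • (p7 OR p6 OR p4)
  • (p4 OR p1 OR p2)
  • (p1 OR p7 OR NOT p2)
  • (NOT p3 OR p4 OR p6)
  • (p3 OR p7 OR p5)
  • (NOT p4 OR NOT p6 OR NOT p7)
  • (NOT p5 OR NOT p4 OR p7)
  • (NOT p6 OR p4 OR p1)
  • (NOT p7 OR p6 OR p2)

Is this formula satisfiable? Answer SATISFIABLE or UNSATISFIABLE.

SATISFIABLE

Try p1 = True.
Set p2 = True and propagate.
  then p4 is forced to False.
  then p3 is forced to True.
  then p7 is forced to False.
  then p5 is forced to True.
  then p6 is forced to True.
Every clause has at least one true literal under this assignment.
So p1=T, p2=T, p3=T, p4=F, p5=T, p6=T, p7=F is a satisfying assignment.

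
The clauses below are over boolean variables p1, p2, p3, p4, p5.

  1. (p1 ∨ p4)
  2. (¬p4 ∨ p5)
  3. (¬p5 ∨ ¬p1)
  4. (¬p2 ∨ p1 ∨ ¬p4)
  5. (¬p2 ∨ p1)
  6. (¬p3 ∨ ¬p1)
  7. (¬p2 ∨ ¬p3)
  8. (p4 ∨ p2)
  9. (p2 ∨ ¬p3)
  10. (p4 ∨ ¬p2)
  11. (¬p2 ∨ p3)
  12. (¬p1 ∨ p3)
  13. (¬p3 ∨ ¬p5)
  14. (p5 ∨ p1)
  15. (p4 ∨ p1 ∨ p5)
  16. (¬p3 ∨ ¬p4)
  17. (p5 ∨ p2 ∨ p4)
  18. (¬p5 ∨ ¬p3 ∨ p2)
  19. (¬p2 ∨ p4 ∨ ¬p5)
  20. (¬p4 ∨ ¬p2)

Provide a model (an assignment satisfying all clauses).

p1 = 0, p2 = 0, p3 = 0, p4 = 1, p5 = 1

Try p1 = False.
  then p4 is forced to True.
  then p5 is forced to True.
  then p2 is forced to False.
  then p3 is forced to False.
Check each clause:
  1. (p1 ∨ p4) — p4 is true.
  2. (p5 ∨ ¬p4) — p5 is true.
  3. (¬p1 ∨ ¬p5) — ¬p1 is true.
  4. (¬p4 ∨ p1 ∨ ¬p2) — ¬p2 is true.
  5. (¬p2 ∨ p1) — ¬p2 is true.
  6. (¬p3 ∨ ¬p1) — ¬p3 is true.
  7. (¬p3 ∨ ¬p2) — ¬p3 is true.
  8. (p2 ∨ p4) — p4 is true.
  9. (p2 ∨ ¬p3) — ¬p3 is true.
  10. (¬p2 ∨ p4) — p4 is true.
  11. (¬p2 ∨ p3) — ¬p2 is true.
  12. (p3 ∨ ¬p1) — ¬p1 is true.
  13. (¬p5 ∨ ¬p3) — ¬p3 is true.
  14. (p5 ∨ p1) — p5 is true.
  15. (p5 ∨ p1 ∨ p4) — p4 is true.
  16. (¬p4 ∨ ¬p3) — ¬p3 is true.
  17. (p5 ∨ p4 ∨ p2) — p4 is true.
  18. (¬p5 ∨ ¬p3 ∨ p2) — ¬p3 is true.
  19. (¬p5 ∨ ¬p2 ∨ p4) — p4 is true.
  20. (¬p2 ∨ ¬p4) — ¬p2 is true.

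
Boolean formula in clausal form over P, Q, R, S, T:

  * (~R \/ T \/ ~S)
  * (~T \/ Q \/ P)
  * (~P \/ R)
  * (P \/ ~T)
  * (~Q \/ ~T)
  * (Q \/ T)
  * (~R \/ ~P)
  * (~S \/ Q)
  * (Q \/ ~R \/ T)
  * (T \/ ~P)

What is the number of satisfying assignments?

The models are:
  P=F Q=T R=F S=F T=F
  P=F Q=T R=F S=T T=F
  P=F Q=T R=T S=F T=F
Count: 3.

3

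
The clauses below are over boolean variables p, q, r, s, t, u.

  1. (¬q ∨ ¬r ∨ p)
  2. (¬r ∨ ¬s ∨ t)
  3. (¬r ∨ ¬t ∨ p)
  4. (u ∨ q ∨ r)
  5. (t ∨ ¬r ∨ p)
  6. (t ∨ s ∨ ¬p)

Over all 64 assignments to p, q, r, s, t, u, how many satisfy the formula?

Split on r, then p.
  r=1, p=1: forces t=1; q, s, u free → 2^3 = 8.
  r=1, p=0: a clause becomes empty — 0.
  r=0, p=1: 9 of the 16 assignments to (q,s,t,u) work.
  r=0, p=0: s, t free; 3 ways for (q,u) × 2^2 = 12.
Total: 8 + 0 + 9 + 12 = 29.

29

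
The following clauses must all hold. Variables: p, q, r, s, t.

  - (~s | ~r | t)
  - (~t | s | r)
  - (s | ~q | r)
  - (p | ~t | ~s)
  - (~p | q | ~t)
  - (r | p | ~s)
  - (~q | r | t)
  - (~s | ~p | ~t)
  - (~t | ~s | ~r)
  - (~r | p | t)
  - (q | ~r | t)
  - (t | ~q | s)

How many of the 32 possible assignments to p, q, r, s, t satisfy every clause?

The models are:
  p=F q=F r=F s=F t=F
  p=F q=F r=T s=F t=T
  p=F q=T r=T s=F t=T
  p=T q=F r=F s=F t=F
  p=T q=F r=F s=T t=F
  p=T q=T r=T s=F t=T
Count: 6.

6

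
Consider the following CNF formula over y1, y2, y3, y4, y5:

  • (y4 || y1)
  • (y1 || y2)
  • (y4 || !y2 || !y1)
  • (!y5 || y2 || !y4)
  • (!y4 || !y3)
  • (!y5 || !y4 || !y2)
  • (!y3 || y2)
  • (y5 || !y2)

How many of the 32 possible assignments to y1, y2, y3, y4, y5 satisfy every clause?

The models are:
  y1=1 y2=0 y3=0 y4=0 y5=0
  y1=1 y2=0 y3=0 y4=0 y5=1
  y1=1 y2=0 y3=0 y4=1 y5=0
Count: 3.

3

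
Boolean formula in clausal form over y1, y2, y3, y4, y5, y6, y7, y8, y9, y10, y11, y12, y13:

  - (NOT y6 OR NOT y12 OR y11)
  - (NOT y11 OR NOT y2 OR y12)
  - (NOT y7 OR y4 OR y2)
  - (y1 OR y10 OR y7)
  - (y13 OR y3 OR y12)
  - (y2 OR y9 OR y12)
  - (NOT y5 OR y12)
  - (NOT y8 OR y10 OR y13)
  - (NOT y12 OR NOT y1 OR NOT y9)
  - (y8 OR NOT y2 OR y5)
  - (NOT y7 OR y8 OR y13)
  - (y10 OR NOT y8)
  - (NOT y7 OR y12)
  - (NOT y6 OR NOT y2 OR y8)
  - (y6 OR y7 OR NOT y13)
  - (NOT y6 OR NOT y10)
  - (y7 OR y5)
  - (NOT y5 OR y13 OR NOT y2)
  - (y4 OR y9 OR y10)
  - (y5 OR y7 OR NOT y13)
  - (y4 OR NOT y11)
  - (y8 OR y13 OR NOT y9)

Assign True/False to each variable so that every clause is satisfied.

y1=T  y2=T  y3=T  y4=T  y5=T  y6=F  y7=T  y8=F  y9=F  y10=F  y11=T  y12=T  y13=T

Check each clause:
  1. (NOT y12 OR NOT y6 OR y11) — NOT y6 is true.
  2. (NOT y2 OR y12 OR NOT y11) — y12 is true.
  3. (NOT y7 OR y2 OR y4) — y2 is true.
  4. (y7 OR y10 OR y1) — y1 is true.
  5. (y12 OR y13 OR y3) — y3 is true.
  6. (y12 OR y2 OR y9) — y2 is true.
  7. (y12 OR NOT y5) — y12 is true.
  8. (y13 OR NOT y8 OR y10) — NOT y8 is true.
  9. (NOT y9 OR NOT y1 OR NOT y12) — NOT y9 is true.
  10. (y5 OR y8 OR NOT y2) — y5 is true.
  11. (y13 OR NOT y7 OR y8) — y13 is true.
  12. (y10 OR NOT y8) — NOT y8 is true.
  13. (y12 OR NOT y7) — y12 is true.
  14. (y8 OR NOT y6 OR NOT y2) — NOT y6 is true.
  15. (y6 OR y7 OR NOT y13) — y7 is true.
  16. (NOT y10 OR NOT y6) — NOT y6 is true.
  17. (y5 OR y7) — y5 is true.
  18. (NOT y5 OR y13 OR NOT y2) — y13 is true.
  19. (y10 OR y9 OR y4) — y4 is true.
  20. (y5 OR y7 OR NOT y13) — y5 is true.
  21. (y4 OR NOT y11) — y4 is true.
  22. (NOT y9 OR y8 OR y13) — y13 is true.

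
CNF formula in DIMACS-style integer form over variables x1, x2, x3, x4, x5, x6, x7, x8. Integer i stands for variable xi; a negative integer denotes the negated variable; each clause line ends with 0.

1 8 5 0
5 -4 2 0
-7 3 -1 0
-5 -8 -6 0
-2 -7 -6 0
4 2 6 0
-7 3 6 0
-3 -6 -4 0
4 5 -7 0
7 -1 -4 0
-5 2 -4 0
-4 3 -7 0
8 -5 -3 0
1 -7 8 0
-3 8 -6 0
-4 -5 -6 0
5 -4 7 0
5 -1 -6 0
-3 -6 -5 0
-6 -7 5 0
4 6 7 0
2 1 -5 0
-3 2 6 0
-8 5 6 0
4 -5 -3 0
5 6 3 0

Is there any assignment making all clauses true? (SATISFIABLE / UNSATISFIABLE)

SATISFIABLE

Set x1 = True and propagate.
For the remaining variables, x2 = True, x3 = True, x4 = True, x5 = False, x6 = False, x7 = True, x8 = False works.
Every clause has at least one true literal under this assignment.
So x1 = T, x2 = T, x3 = T, x4 = T, x5 = F, x6 = F, x7 = T, x8 = F is a satisfying assignment.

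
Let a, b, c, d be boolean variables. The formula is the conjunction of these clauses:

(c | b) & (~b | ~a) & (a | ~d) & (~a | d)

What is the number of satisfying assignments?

4

The models are:
  a=F b=F c=T d=F
  a=F b=T c=F d=F
  a=F b=T c=T d=F
  a=T b=F c=T d=T
Count: 4.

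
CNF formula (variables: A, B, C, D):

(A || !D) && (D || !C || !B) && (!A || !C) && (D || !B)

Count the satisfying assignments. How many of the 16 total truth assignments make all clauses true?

5

Satisfying assignments:
  A=0 B=0 C=0 D=0
  A=0 B=0 C=1 D=0
  A=1 B=0 C=0 D=0
  A=1 B=0 C=0 D=1
  A=1 B=1 C=0 D=1
That's 5 in total.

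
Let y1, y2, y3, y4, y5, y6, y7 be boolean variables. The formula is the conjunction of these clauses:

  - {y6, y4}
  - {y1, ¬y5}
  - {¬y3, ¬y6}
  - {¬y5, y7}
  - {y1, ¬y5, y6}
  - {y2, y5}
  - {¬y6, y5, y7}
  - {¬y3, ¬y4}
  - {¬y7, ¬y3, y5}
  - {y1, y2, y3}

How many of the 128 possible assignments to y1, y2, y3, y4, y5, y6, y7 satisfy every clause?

14

Case analysis on y5 and y3:
  y5=T, y3=T: a clause becomes empty — 0.
  y5=T, y3=F: y2 free; 3 ways for (y1,y4,y6,y7) × 2^1 = 6.
  y5=F, y3=T: a clause becomes empty — 0.
  y5=F, y3=F: y1 free; 4 ways for (y2,y4,y6,y7) × 2^1 = 8.
Total: 0 + 6 + 0 + 8 = 14.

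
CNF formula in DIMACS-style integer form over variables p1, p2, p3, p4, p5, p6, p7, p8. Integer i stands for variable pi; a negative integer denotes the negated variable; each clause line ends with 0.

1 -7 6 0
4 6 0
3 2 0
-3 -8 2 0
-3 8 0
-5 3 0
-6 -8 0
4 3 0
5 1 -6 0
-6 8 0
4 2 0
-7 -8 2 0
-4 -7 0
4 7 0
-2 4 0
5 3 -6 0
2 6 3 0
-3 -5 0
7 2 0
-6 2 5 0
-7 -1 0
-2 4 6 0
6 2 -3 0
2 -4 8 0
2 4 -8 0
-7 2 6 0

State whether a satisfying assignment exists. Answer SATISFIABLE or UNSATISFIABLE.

Set p1 = True and propagate.
  then p7 is forced to False.
  then p4 is forced to True.
  then p2 is forced to True.
Set p3 = True and propagate.
  then p8 is forced to True.
  then p6 is forced to False.
  then p5 is forced to False.
Every clause has at least one true literal under this assignment.
So p1=T  p2=T  p3=T  p4=T  p5=F  p6=F  p7=F  p8=T is a satisfying assignment.

SATISFIABLE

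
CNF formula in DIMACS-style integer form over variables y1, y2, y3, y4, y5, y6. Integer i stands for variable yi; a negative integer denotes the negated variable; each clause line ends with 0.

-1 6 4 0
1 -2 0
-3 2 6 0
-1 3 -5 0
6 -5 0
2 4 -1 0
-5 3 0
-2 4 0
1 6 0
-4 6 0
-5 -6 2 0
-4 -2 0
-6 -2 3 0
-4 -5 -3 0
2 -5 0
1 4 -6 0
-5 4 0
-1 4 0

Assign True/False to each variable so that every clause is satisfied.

y1=T, y2=F, y3=T, y4=T, y5=F, y6=T

y5 occurs only negated in the remaining clauses — set y5 = False.
Branch on y1: take y1 = True.
  then y4 is forced to True.
  then y6 is forced to True.
  then y2 is forced to False.
y3 is now unconstrained; take y3 = True.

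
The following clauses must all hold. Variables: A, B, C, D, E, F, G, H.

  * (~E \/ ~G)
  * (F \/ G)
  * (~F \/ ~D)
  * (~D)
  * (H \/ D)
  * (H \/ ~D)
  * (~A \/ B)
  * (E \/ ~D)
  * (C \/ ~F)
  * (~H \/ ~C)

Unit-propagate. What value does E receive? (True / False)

False

(~D) stands alone — D = False.
(H \/ D) with D = False leaves only H, so H = True.
In (~H \/ ~C), ~H is now false; ~C must hold, so C = False.
(~F \/ C): since C = False, the clause reduces to (~F). F = False.
(G \/ F) with F = False leaves only G, so G = True.
From (~E \/ ~G) and G = True: E = False.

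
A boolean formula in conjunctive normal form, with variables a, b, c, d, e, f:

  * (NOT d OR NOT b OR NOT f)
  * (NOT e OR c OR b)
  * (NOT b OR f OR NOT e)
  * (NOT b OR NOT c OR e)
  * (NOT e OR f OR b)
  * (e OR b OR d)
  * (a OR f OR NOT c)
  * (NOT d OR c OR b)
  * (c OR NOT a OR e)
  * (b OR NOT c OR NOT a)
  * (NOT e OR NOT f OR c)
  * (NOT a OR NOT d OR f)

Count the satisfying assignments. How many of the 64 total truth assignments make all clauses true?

8

Case analysis on b and c:
  b=T, c=T: remaining (a,d,e,f) ∈ {(F,F,T,T); (T,F,T,T)} — 2.
  b=T, c=F: remaining (a,d,e,f) ∈ {(F,F,F,F); (F,F,F,T); (F,T,F,F)} — 3.
  b=F, c=T: remaining (a,d,e,f) ∈ {(F,F,T,T); (F,T,F,T); (F,T,T,T)} — 3.
  b=F, c=F: a clause becomes empty — 0.
Total: 2 + 3 + 3 + 0 = 8.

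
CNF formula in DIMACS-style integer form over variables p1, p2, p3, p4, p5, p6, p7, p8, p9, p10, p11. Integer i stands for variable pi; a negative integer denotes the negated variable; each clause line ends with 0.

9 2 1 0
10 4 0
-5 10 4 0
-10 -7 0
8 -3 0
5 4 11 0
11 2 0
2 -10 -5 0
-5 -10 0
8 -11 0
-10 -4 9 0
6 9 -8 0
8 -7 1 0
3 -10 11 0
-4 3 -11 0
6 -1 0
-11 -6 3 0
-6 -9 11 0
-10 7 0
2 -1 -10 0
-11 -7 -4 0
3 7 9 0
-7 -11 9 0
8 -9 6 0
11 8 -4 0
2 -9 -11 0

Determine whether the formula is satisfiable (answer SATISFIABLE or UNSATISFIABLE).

SATISFIABLE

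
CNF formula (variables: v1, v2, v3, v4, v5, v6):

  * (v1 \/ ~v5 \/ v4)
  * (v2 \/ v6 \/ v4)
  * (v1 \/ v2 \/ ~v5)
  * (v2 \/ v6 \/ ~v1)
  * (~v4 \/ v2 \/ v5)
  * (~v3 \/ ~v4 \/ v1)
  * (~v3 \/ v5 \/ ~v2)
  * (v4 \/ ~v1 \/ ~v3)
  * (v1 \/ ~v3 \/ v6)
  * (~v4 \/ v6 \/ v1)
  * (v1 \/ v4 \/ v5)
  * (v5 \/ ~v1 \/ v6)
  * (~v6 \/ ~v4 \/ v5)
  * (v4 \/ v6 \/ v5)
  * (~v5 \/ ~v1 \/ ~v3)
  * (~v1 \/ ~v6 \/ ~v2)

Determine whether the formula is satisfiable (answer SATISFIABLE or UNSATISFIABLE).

v3 occurs only negated in the remaining clauses — set v3 = False.
Set v1 = True and propagate.
Try v2 = False.
  then v6 is forced to True.
Set v4 = False and propagate.
v5 is now unconstrained; take v5 = False.
Every clause has at least one true literal under this assignment.
So v1=True, v2=False, v3=False, v4=False, v5=False, v6=True is a satisfying assignment.

SATISFIABLE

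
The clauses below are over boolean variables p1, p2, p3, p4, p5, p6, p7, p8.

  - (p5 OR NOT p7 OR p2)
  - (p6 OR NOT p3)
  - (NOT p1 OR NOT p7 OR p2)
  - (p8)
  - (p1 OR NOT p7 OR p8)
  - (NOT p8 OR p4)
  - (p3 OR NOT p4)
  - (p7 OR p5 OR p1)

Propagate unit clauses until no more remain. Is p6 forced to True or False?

(p8) stands alone — p8 = True.
From (p4 OR NOT p8) and p8 = True: p4 = True.
(NOT p4 OR p3) with p4 = True leaves only p3, so p3 = True.
In (NOT p3 OR p6), NOT p3 is now false; p6 must hold, so p6 = True.

True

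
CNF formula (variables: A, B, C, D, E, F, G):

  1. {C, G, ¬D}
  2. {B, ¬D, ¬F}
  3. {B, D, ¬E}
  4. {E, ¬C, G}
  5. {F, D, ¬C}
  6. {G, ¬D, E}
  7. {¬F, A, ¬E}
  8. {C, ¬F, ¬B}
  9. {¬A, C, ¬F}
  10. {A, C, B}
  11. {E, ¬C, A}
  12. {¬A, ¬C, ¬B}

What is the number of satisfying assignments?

24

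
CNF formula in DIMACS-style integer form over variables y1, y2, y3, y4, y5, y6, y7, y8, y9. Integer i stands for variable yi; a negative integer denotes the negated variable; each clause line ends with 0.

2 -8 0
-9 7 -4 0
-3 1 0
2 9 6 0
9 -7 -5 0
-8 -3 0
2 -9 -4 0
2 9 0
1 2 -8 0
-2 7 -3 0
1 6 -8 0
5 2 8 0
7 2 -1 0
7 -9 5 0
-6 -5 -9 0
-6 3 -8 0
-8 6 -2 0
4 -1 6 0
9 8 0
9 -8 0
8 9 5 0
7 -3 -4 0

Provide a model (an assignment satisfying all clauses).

Set y1 = True and propagate.
Branch on y2: take y2 = True.
Set y3 = False and propagate.
For the remaining variables, y4 = True, y5 = True, y6 = False, y7 = True, y8 = False, y9 = True works.

y1=1  y2=1  y3=0  y4=1  y5=1  y6=0  y7=1  y8=0  y9=1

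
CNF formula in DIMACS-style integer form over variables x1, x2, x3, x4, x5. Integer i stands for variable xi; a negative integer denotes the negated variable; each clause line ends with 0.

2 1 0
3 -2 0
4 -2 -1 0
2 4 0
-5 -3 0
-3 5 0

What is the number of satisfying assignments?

Satisfying assignments:
  x1=1 x2=0 x3=0 x4=1 x5=0
  x1=1 x2=0 x3=0 x4=1 x5=1
That's 2 in total.

2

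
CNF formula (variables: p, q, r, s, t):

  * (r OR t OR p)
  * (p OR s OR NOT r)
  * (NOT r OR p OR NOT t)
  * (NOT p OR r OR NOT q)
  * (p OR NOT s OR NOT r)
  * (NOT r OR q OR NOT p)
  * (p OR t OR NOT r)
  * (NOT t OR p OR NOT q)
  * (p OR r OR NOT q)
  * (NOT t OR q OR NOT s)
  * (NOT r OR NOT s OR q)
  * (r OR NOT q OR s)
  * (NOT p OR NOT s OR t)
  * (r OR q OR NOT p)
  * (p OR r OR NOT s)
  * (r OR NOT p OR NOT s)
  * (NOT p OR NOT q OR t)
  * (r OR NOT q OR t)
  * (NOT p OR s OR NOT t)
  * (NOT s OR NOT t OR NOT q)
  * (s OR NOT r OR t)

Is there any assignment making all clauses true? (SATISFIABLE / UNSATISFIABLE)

SATISFIABLE

Set p = False and propagate.
Set q = False and propagate.
The remaining clauses are satisfied by r = False, s = False, t = True.
So p=F, q=F, r=F, s=F, t=T is a satisfying assignment.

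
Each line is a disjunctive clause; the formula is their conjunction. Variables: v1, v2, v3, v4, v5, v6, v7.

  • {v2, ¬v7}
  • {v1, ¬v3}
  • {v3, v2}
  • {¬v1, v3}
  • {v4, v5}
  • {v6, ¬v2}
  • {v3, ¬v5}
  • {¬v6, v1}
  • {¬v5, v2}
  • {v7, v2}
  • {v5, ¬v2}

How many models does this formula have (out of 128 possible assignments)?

4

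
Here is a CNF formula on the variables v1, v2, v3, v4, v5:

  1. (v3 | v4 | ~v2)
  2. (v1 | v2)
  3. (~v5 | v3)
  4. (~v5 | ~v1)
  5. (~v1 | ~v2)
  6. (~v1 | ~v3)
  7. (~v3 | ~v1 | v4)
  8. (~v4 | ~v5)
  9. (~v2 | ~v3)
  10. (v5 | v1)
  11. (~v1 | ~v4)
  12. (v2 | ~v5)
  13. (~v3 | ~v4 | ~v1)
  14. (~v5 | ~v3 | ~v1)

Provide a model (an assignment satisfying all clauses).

Branch on v1: take v1 = True.
  then v5 is forced to False.
  then v2 is forced to False.
  then v3 is forced to False.
  then v4 is forced to False.
Every clause has at least one true literal under this assignment.

v1=True, v2=False, v3=False, v4=False, v5=False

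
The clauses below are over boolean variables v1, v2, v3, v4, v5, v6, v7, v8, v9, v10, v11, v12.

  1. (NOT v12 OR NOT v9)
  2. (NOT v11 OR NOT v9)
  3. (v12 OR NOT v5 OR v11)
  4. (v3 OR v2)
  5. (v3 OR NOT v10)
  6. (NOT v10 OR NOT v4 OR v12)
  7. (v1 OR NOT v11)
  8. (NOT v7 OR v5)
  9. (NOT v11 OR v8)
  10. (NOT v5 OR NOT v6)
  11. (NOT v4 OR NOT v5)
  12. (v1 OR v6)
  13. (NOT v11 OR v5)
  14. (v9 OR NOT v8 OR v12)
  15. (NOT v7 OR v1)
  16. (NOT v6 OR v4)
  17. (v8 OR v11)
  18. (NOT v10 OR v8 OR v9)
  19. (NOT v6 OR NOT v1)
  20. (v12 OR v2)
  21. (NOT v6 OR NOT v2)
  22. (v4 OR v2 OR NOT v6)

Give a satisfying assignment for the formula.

Pure literal: v3 appears only positively; assign v3 = True.
v7 occurs only negated in the remaining clauses — set v7 = False.
Branch on v1: take v1 = True.
  then v6 is forced to False.
Branch on v2: take v2 = False.
  then v12 is forced to True.
  then v9 is forced to False.
Try v4 = False.
For the remaining variables, v5 = True, v8 = True, v10 = True, v11 = True works.

v1=True, v2=False, v3=True, v4=False, v5=True, v6=False, v7=False, v8=True, v9=False, v10=True, v11=True, v12=True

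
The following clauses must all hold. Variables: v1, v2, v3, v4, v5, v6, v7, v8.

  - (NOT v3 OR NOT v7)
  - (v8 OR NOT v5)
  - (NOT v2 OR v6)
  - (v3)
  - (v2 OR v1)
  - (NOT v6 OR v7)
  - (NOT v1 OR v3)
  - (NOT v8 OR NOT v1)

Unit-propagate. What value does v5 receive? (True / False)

False

(v3) is a unit clause: v3 = True.
In (NOT v3 OR NOT v7), NOT v3 is now false; NOT v7 must hold, so v7 = False.
(NOT v6 OR v7) with v7 = False leaves only NOT v6, so v6 = False.
(NOT v2 OR v6) with v6 = False leaves only NOT v2, so v2 = False.
In (v1 OR v2), v2 is now false; v1 must hold, so v1 = True.
(NOT v1 OR NOT v8) with v1 = True leaves only NOT v8, so v8 = False.
From (NOT v5 OR v8) and v8 = False: v5 = False.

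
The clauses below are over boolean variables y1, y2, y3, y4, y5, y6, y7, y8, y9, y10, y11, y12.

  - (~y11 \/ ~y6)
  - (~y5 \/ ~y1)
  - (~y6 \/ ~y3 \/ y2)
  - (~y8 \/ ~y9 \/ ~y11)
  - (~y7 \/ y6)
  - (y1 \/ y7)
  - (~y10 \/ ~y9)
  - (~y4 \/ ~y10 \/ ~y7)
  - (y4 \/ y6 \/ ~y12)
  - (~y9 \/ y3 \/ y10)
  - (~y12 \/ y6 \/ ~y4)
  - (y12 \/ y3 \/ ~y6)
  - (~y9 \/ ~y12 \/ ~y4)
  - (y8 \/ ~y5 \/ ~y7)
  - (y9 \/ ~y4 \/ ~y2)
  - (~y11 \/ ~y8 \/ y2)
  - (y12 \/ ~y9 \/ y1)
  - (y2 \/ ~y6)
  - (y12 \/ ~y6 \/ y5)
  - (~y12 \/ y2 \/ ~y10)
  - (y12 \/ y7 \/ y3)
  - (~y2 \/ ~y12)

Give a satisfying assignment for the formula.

Pure literal: y11 appears only negated; assign y11 = False.
Set y1 = True and propagate.
  then y5 is forced to False.
Branch on y2: take y2 = False.
  then y6 is forced to False.
  then y7 is forced to False.
Set y3 = True and propagate.
The remaining clauses are satisfied by y4 = True, y8 = True, y9 = True, y10 = False, y12 = False.

y1 = T, y2 = F, y3 = T, y4 = T, y5 = F, y6 = F, y7 = F, y8 = T, y9 = T, y10 = F, y11 = F, y12 = F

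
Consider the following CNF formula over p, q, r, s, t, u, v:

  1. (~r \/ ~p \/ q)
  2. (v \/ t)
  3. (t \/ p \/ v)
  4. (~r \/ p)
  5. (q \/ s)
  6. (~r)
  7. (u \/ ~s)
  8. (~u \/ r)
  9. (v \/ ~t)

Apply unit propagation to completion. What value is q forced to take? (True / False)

(~r) is a unit clause: r = False.
(r \/ ~u): since r = False, the clause reduces to (~u). u = False.
In (u \/ ~s), u is now false; ~s must hold, so s = False.
(s \/ q): since s = False, the clause reduces to (q). q = True.

True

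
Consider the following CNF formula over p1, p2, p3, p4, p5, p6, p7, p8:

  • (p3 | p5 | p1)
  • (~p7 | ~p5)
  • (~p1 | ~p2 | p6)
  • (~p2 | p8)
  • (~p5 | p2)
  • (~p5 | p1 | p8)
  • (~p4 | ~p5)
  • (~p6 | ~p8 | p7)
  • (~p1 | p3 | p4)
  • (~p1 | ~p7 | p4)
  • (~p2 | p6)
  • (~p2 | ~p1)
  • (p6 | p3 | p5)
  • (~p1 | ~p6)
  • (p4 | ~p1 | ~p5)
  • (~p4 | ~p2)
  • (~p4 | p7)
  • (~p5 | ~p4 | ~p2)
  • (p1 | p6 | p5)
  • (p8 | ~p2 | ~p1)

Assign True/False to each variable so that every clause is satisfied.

p1 = True, p2 = False, p3 = True, p4 = False, p5 = False, p6 = False, p7 = False, p8 = False

Pure literal: p3 appears only positively; assign p3 = True.
Branch on p1: take p1 = True.
  then p2 is forced to False.
  then p5 is forced to False.
  then p6 is forced to False.
The remaining clauses are satisfied by p4 = False, p7 = False, p8 = False.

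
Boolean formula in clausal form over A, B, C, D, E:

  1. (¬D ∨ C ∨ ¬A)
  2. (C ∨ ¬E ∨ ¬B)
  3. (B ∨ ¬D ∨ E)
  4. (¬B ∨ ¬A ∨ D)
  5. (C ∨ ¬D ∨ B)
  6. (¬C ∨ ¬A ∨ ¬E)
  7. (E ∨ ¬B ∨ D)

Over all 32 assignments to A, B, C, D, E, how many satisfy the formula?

Case analysis on B and D:
  B=1, D=1: remaining (A,C,E) ∈ {(0,0,0); (0,1,0); (0,1,1); (1,1,0)} — 4.
  B=1, D=0: remaining (A,C,E) ∈ {(0,1,1)} — 1.
  B=0, D=1: remaining (A,C,E) ∈ {(0,1,1)} — 1.
  B=0, D=0: 7 of the 8 assignments to (A,C,E) work.
Total: 4 + 1 + 1 + 7 = 13.

13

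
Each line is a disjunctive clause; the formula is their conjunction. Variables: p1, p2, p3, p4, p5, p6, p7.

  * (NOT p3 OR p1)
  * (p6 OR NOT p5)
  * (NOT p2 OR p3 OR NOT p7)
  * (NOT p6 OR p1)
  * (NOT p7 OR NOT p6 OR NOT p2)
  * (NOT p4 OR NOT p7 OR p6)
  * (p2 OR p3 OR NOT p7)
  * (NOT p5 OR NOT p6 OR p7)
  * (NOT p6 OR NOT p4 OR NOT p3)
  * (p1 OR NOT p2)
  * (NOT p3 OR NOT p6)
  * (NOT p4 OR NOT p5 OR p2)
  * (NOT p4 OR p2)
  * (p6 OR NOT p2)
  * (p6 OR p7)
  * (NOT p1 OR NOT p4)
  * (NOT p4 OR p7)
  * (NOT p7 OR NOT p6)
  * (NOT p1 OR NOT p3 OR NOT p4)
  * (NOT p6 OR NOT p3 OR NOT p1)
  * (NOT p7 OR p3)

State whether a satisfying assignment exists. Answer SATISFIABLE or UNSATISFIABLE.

p4 occurs only negated in the remaining clauses — set p4 = False.
p5 occurs only negated in the remaining clauses — set p5 = False.
Try p1 = True.
Try p2 = False.
For the remaining variables, p3 = False, p6 = True, p7 = False works.
So p1 = 1, p2 = 0, p3 = 0, p4 = 0, p5 = 0, p6 = 1, p7 = 0 is a satisfying assignment.

SATISFIABLE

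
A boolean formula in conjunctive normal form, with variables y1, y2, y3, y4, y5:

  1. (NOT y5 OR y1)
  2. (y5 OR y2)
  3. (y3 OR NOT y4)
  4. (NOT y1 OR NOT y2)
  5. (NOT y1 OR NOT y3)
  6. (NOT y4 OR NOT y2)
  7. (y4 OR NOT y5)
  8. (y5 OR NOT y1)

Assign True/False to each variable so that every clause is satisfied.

y1 = F  y2 = T  y3 = F  y4 = F  y5 = F

Check each clause:
  1. (NOT y5 OR y1) — NOT y5 is true.
  2. (y2 OR y5) — y2 is true.
  3. (y3 OR NOT y4) — NOT y4 is true.
  4. (NOT y1 OR NOT y2) — NOT y1 is true.
  5. (NOT y3 OR NOT y1) — NOT y3 is true.
  6. (NOT y2 OR NOT y4) — NOT y4 is true.
  7. (NOT y5 OR y4) — NOT y5 is true.
  8. (NOT y1 OR y5) — NOT y1 is true.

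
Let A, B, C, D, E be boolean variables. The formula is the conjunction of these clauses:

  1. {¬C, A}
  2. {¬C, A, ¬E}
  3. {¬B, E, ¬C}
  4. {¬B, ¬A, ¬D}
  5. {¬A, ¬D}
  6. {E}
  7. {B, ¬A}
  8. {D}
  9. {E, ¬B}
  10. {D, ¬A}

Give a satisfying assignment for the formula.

A = False, B = False, C = False, D = True, E = True

Unit propagation: (E) forces E = True.
Unit propagation: (D) forces D = True.
(¬A) is a unit clause, so A = False.
Unit propagation: (¬C) forces C = False.
B is now unconstrained; take B = False.
Every clause has at least one true literal under this assignment.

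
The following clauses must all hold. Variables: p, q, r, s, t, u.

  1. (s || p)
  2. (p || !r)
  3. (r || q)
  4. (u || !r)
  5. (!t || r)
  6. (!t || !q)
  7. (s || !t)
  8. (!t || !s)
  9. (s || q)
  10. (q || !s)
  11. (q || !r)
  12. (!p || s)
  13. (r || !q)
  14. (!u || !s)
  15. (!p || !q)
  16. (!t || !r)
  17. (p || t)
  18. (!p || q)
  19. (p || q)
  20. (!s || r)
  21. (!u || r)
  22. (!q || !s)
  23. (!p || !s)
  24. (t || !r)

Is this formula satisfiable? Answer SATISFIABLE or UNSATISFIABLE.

UNSATISFIABLE

q = True:
  propagation gives t=False, r=True; an empty clause results — contradiction.
q = False:
  propagation gives r=True; an empty clause results — contradiction.
Every branch closes, so no satisfying assignment exists.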